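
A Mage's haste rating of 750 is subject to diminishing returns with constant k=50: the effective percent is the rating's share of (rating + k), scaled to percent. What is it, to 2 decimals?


effective% = rating / (rating + k) * 100
= 750 / (750 + 50) * 100
= 750 / 800 * 100
= 0.9375 * 100
= 93.75%

93.75%


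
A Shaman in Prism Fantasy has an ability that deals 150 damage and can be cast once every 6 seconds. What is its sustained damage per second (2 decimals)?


DPS = damage / cooldown
= 150 / 6
= 25.00

25.00 DPS


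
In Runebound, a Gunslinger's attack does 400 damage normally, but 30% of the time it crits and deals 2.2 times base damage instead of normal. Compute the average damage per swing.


E[dmg] = base * (1 + crit_chance * (crit_mult - 1))
cc as decimal = 30/100 = 0.3
cm - 1 = 2.2 - 1 = 1.2
Bonus factor = 0.3 * 1.2 = 0.36
Total multiplier = 1 + 0.36 = 1.36
Expected damage = 400 * 1.36 = 544.00

544.00 damage


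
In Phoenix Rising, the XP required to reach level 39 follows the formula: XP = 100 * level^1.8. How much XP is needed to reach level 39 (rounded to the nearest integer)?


XP = 100 * level^1.8
Substitute level = 39:
XP = 100 * 39^1.8
= 100 * 730.9982
= 73100

73100 XP


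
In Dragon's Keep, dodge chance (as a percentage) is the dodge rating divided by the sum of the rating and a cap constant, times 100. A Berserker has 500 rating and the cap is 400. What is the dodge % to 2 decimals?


dodge% = 500 / (500 + 400) * 100
= 500 / 900 * 100
= 0.555556 * 100
= 55.56%

55.56%


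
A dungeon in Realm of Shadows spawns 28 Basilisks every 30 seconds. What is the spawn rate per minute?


Spawns per minute = count * (60 / interval)
= 28 * (60 / 30)
= 28 * 2.0
= 56.0

56.0 per minute


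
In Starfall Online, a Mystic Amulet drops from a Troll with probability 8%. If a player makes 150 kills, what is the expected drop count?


Expected drops = kills * (drop_rate / 100)
= 150 * (8 / 100)
= 150 * 0.08
= 12.0

12.0 drops


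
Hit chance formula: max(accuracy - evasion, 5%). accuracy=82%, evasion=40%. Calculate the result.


accuracy - evasion = 82 - 40 = 42
Apply floor: max(42, 5) = 42
Hit chance = 42%

42%


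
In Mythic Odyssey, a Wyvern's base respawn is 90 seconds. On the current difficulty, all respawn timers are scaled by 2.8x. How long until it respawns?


Respawn time = base * multiplier
= 90 * 2.8
= 252.0 seconds

252.0 seconds


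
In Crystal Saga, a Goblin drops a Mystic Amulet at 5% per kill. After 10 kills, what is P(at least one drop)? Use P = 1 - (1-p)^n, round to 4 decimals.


P(at least one) = 1 - P(none) = 1 - (1-p)^n
p = 5/100 = 0.05
1 - p = 0.95
(1 - p)^10 = 0.95^10 = 0.598737
P(at least one) = 1 - 0.598737 = 0.4013

0.4013


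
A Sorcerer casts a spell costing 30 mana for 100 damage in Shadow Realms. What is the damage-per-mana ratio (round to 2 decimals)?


Efficiency = damage / mana
= 100 / 30
= 3.33

3.33 dmg/mana


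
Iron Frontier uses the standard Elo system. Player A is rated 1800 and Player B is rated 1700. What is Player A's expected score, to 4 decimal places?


Elo expected score: Ea = 1/(1 + 10^((Rb-Ra)/400))
Rb - Ra = 1700 - 1800 = -100
(Rb-Ra)/400 = -100/400 = -0.25
10^-0.25 = 0.562341
Ea = 1/(1 + 0.562341) = 1/1.562341 = 0.6401

0.6401


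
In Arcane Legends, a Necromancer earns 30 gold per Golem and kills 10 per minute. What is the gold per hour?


Gold per minute = 30 * 10 = 300
Gold per hour = 300 * 60 = 18000

18000 gold/hour


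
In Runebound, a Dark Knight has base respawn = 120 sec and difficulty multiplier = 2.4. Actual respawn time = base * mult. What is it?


Respawn time = base * multiplier
= 120 * 2.4
= 288.0 seconds

288.0 seconds


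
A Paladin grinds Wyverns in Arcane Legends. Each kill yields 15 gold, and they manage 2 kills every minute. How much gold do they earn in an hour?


Gold per minute = 15 * 2 = 30
Gold per hour = 30 * 60 = 1800

1800 gold/hour


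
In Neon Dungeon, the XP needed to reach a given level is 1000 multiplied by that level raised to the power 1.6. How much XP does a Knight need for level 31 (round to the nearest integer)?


XP = 1000 * level^1.6
Substitute level = 31:
XP = 1000 * 31^1.6
= 1000 * 243.3205
= 243321

243321 XP


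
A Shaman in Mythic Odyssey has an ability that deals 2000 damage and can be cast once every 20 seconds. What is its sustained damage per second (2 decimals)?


DPS = damage / cooldown
= 2000 / 20
= 100.00

100.00 DPS


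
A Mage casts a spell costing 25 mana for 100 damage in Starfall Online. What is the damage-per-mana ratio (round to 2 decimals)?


Efficiency = damage / mana
= 100 / 25
= 4.00

4.00 dmg/mana


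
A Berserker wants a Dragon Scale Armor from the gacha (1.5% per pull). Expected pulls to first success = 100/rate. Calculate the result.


Expected pulls for a geometric distribution = 1/p = 100 / rate%
= 100 / 1.5
= 66.67

66.67 pulls


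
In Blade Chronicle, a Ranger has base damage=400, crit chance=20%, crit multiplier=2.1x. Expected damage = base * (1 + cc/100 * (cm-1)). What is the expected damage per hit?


E[dmg] = base * (1 + crit_chance * (crit_mult - 1))
cc as decimal = 20/100 = 0.2
cm - 1 = 2.1 - 1 = 1.1
Bonus factor = 0.2 * 1.1 = 0.22
Total multiplier = 1 + 0.22 = 1.22
Expected damage = 400 * 1.22 = 488.00

488.00 damage


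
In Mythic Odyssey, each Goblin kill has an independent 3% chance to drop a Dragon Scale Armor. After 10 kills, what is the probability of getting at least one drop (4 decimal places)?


P(at least one) = 1 - P(none) = 1 - (1-p)^n
p = 3/100 = 0.03
1 - p = 0.97
(1 - p)^10 = 0.97^10 = 0.737424
P(at least one) = 1 - 0.737424 = 0.2626

0.2626


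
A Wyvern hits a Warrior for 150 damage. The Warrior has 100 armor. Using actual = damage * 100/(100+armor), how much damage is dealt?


actual = 150 * 100 / (100 + 100)
= 150 * 100 / 200
= 15000 / 200
= 75.00

75.00 damage


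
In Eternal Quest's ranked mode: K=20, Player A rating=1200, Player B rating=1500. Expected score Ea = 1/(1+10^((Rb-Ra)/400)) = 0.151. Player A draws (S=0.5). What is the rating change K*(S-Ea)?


Elo update: delta = K * (S - Ea), where S = 0.5 (draws)
S - Ea = 0.5 - 0.151 = 0.349
Rating change = 20 * 0.349
= 6.98

6.98 rating points


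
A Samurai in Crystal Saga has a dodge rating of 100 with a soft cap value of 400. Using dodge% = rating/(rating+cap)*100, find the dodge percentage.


dodge% = 100 / (100 + 400) * 100
= 100 / 500 * 100
= 0.2 * 100
= 20.00%

20.00%


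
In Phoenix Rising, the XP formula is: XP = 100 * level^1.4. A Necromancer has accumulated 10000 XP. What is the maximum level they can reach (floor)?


XP = 100 * level^1.4, so level = (XP / 100)^(1/1.4)
= (10000 / 100)^(1/1.4)
= 100.0^0.7143
= 26.827
Floor: level = 26

level 26


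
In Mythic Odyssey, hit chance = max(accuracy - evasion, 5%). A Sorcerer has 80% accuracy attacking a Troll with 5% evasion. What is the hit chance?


accuracy - evasion = 80 - 5 = 75
Apply floor: max(75, 5) = 75
Hit chance = 75%

75%


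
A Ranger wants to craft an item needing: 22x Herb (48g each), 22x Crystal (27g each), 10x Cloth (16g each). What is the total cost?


Cost breakdown:
  Herb: 22 * 48 = 1056
  Crystal: 22 * 27 = 594
  Cloth: 10 * 16 = 160
Total = 1056 + 594 + 160 = 1810

1810 gold


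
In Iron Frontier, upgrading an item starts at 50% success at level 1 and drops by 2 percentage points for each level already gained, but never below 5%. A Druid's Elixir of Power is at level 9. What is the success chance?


raw_rate = 50 - 2 * (9 - 1)
= 50 - 2 * 8
= 50 - 16
= 34
Apply floor: max(34, 5) = 34%

34%


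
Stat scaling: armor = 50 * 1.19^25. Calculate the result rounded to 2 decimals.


value = base * growth^level
= 50 * 1.19^25
= 50 * 77.388073
= 3869.40

3869.40 armor


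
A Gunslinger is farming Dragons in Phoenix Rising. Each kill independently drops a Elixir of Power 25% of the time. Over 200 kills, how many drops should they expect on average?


Expected drops = kills * (drop_rate / 100)
= 200 * (25 / 100)
= 200 * 0.25
= 50.0

50.0 drops


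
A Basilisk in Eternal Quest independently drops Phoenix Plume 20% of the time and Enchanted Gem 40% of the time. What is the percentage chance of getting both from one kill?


For independent events, P(both) = P(A) * P(B)
= 20% * 40%
= 800 / 100 %
= 8.0%

8.0%


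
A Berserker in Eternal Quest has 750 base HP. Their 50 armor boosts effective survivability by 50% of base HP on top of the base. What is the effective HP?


EHP = 750 * (1 + 50/100)
= 750 * (1 + 0.5)
= 750 * 1.5
= 1125.0

1125.0 EHP


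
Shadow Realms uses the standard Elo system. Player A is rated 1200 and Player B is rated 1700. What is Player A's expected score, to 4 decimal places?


Elo expected score: Ea = 1/(1 + 10^((Rb-Ra)/400))
Rb - Ra = 1700 - 1200 = 500
(Rb-Ra)/400 = 500/400 = 1.25
10^1.25 = 17.782794
Ea = 1/(1 + 17.782794) = 1/18.782794 = 0.0532

0.0532


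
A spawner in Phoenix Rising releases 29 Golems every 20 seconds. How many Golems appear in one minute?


Spawns per minute = count * (60 / interval)
= 29 * (60 / 20)
= 29 * 3.0
= 87.0

87.0 per minute


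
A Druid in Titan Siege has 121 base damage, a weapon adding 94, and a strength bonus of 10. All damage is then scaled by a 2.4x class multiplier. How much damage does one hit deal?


Sum base + weapon + str = 121 + 94 + 10 = 225
Multiply by 2.4:
225 * 2.4 = 540.0

540.0 damage


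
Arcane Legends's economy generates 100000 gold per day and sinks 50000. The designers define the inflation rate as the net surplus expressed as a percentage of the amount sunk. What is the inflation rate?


Net gold = 100000 - 50000 = 50000
Inflation rate = net / sunk * 100 = 50000 / 50000 * 100
= 1.0 * 100
= 100.00%

100.00%


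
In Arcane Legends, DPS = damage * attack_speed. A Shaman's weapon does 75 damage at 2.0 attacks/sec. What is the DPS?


DPS = damage * attack_speed
= 75 * 2.0
= 150.0

150.0 DPS


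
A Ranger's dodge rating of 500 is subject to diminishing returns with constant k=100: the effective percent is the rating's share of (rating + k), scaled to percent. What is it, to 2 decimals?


effective% = rating / (rating + k) * 100
= 500 / (500 + 100) * 100
= 500 / 600 * 100
= 0.833333 * 100
= 83.33%

83.33%


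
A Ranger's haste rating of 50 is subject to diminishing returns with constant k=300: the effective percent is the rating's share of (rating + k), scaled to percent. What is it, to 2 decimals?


effective% = rating / (rating + k) * 100
= 50 / (50 + 300) * 100
= 50 / 350 * 100
= 0.142857 * 100
= 14.29%

14.29%


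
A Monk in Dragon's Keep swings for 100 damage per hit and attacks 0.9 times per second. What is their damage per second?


DPS = damage * attack_speed
= 100 * 0.9
= 90.0

90.0 DPS


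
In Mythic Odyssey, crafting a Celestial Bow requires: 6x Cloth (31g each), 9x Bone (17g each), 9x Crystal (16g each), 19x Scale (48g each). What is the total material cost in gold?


Cost breakdown:
  Cloth: 6 * 31 = 186
  Bone: 9 * 17 = 153
  Crystal: 9 * 16 = 144
  Scale: 19 * 48 = 912
Total = 186 + 153 + 144 + 912 = 1395

1395 gold


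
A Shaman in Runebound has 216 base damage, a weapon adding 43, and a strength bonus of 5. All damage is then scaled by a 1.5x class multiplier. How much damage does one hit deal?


Sum base + weapon + str = 216 + 43 + 5 = 264
Multiply by 1.5:
264 * 1.5 = 396.0

396.0 damage


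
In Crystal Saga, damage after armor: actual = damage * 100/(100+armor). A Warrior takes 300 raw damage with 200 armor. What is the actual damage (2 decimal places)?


actual = 300 * 100 / (100 + 200)
= 300 * 100 / 300
= 30000 / 300
= 100.00

100.00 damage


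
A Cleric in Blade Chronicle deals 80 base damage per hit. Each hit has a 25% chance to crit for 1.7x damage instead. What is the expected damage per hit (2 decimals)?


E[dmg] = base * (1 + crit_chance * (crit_mult - 1))
cc as decimal = 25/100 = 0.25
cm - 1 = 1.7 - 1 = 0.7
Bonus factor = 0.25 * 0.7 = 0.175
Total multiplier = 1 + 0.175 = 1.175
Expected damage = 80 * 1.175 = 94.00

94.00 damage


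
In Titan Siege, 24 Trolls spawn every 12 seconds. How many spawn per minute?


Spawns per minute = count * (60 / interval)
= 24 * (60 / 12)
= 24 * 5.0
= 120.0

120.0 per minute


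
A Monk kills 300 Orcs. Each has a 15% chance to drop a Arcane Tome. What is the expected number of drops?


Expected drops = kills * (drop_rate / 100)
= 300 * (15 / 100)
= 300 * 0.15
= 45.0

45.0 drops


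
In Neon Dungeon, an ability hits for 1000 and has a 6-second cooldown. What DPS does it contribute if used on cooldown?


DPS = damage / cooldown
= 1000 / 6
= 166.67

166.67 DPS


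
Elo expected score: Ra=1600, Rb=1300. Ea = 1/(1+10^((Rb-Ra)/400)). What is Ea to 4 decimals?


Elo expected score: Ea = 1/(1 + 10^((Rb-Ra)/400))
Rb - Ra = 1300 - 1600 = -300
(Rb-Ra)/400 = -300/400 = -0.75
10^-0.75 = 0.177828
Ea = 1/(1 + 0.177828) = 1/1.177828 = 0.8490

0.8490


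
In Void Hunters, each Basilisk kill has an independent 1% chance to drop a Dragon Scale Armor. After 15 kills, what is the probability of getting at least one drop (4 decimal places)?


P(at least one) = 1 - P(none) = 1 - (1-p)^n
p = 1/100 = 0.01
1 - p = 0.99
(1 - p)^15 = 0.99^15 = 0.860058
P(at least one) = 1 - 0.860058 = 0.1399

0.1399


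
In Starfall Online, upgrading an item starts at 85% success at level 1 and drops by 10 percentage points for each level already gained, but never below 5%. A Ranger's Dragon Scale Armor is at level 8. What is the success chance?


raw_rate = 85 - 10 * (8 - 1)
= 85 - 10 * 7
= 85 - 70
= 15
Apply floor: max(15, 5) = 15%

15%


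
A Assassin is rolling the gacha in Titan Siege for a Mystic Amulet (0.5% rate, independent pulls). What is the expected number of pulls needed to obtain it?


Expected pulls for a geometric distribution = 1/p = 100 / rate%
= 100 / 0.5
= 200.0

200.0 pulls


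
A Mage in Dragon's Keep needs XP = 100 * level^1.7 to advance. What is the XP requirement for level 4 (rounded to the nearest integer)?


XP = 100 * level^1.7
Substitute level = 4:
XP = 100 * 4^1.7
= 100 * 10.5561
= 1056

1056 XP


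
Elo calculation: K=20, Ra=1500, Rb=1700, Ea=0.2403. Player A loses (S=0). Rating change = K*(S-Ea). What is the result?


Elo update: delta = K * (S - Ea), where S = 0 (loses)
S - Ea = 0 - 0.2403 = -0.2403
Rating change = 20 * -0.2403
= -4.81

-4.81 rating points


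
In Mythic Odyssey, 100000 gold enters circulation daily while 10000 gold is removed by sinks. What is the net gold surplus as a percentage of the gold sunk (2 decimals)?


Net gold = 100000 - 10000 = 90000
Inflation rate = net / sunk * 100 = 90000 / 10000 * 100
= 9.0 * 100
= 900.00%

900.00%


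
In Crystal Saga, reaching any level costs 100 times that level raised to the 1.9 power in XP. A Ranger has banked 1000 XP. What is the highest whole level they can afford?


XP = 100 * level^1.9, so level = (XP / 100)^(1/1.9)
= (1000 / 100)^(1/1.9)
= 10.0^0.5263
= 3.3598
Floor: level = 3

level 3


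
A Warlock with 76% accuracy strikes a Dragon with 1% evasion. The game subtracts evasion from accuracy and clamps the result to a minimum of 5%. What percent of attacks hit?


accuracy - evasion = 76 - 1 = 75
Apply floor: max(75, 5) = 75
Hit chance = 75%

75%


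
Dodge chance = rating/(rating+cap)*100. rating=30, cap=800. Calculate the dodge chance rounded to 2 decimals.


dodge% = 30 / (30 + 800) * 100
= 30 / 830 * 100
= 0.036145 * 100
= 3.61%

3.61%


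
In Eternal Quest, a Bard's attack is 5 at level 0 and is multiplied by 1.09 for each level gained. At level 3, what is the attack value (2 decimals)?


value = base * growth^level
= 5 * 1.09^3
= 5 * 1.295029
= 6.48

6.48 attack


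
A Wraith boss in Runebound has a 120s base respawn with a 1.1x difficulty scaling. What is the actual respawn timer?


Respawn time = base * multiplier
= 120 * 1.1
= 132.0 seconds

132.0 seconds


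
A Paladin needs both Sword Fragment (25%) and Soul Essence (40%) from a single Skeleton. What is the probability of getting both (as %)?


For independent events, P(both) = P(A) * P(B)
= 25% * 40%
= 1000 / 100 %
= 10.0%

10.0%


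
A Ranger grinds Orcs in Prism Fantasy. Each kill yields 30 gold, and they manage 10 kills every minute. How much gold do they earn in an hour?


Gold per minute = 30 * 10 = 300
Gold per hour = 300 * 60 = 18000

18000 gold/hour


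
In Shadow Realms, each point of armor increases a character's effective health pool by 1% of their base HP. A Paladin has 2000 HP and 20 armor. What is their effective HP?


EHP = 2000 * (1 + 20/100)
= 2000 * (1 + 0.2)
= 2000 * 1.2
= 2400.0

2400.0 EHP


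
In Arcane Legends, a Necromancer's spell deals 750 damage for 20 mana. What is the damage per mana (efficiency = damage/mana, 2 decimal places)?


Efficiency = damage / mana
= 750 / 20
= 37.50

37.50 dmg/mana


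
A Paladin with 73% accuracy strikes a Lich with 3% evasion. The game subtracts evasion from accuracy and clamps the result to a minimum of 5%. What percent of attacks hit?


accuracy - evasion = 73 - 3 = 70
Apply floor: max(70, 5) = 70
Hit chance = 70%

70%


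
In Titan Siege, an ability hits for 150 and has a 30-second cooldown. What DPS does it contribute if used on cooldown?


DPS = damage / cooldown
= 150 / 30
= 5.00

5.00 DPS


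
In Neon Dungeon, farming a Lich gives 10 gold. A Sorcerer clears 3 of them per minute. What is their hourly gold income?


Gold per minute = 10 * 3 = 30
Gold per hour = 30 * 60 = 1800

1800 gold/hour


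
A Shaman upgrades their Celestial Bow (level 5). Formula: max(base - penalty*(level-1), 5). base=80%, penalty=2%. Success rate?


raw_rate = 80 - 2 * (5 - 1)
= 80 - 2 * 4
= 80 - 8
= 72
Apply floor: max(72, 5) = 72%

72%


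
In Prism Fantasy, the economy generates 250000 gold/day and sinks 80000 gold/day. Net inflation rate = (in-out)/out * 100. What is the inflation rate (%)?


Net gold = 250000 - 80000 = 170000
Inflation rate = net / sunk * 100 = 170000 / 80000 * 100
= 2.125 * 100
= 212.50%

212.50%


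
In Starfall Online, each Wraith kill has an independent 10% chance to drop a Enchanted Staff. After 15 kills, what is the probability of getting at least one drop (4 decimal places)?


P(at least one) = 1 - P(none) = 1 - (1-p)^n
p = 10/100 = 0.1
1 - p = 0.9
(1 - p)^15 = 0.9^15 = 0.205891
P(at least one) = 1 - 0.205891 = 0.7941

0.7941


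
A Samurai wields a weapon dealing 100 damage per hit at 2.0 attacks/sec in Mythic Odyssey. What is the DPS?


DPS = damage * attack_speed
= 100 * 2.0
= 200.0

200.0 DPS


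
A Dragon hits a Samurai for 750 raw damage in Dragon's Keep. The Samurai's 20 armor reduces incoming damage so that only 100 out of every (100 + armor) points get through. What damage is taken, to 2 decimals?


actual = 750 * 100 / (100 + 20)
= 750 * 100 / 120
= 75000 / 120
= 625.00

625.00 damage


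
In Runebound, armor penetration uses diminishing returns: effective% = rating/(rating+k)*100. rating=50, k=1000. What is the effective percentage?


effective% = rating / (rating + k) * 100
= 50 / (50 + 1000) * 100
= 50 / 1050 * 100
= 0.047619 * 100
= 4.76%

4.76%


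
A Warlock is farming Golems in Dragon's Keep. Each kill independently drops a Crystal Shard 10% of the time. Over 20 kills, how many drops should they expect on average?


Expected drops = kills * (drop_rate / 100)
= 20 * (10 / 100)
= 20 * 0.1
= 2.0

2.0 drops


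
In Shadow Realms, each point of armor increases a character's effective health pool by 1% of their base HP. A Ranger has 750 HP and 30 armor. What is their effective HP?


EHP = 750 * (1 + 30/100)
= 750 * (1 + 0.3)
= 750 * 1.3
= 975.0

975.0 EHP


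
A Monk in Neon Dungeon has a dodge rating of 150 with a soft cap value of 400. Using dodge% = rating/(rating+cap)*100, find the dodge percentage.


dodge% = 150 / (150 + 400) * 100
= 150 / 550 * 100
= 0.272727 * 100
= 27.27%

27.27%


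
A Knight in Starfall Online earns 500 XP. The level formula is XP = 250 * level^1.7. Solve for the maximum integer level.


XP = 250 * level^1.7, so level = (XP / 250)^(1/1.7)
= (500 / 250)^(1/1.7)
= 2.0^0.5882
= 1.5034
Floor: level = 1

level 1


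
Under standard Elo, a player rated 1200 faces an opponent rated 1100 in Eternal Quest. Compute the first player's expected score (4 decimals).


Elo expected score: Ea = 1/(1 + 10^((Rb-Ra)/400))
Rb - Ra = 1100 - 1200 = -100
(Rb-Ra)/400 = -100/400 = -0.25
10^-0.25 = 0.562341
Ea = 1/(1 + 0.562341) = 1/1.562341 = 0.6401

0.6401


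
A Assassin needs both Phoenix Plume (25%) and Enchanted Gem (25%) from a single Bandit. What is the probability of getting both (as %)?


For independent events, P(both) = P(A) * P(B)
= 25% * 25%
= 625 / 100 %
= 6.25%

6.25%


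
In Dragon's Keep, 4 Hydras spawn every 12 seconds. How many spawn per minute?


Spawns per minute = count * (60 / interval)
= 4 * (60 / 12)
= 4 * 5.0
= 20.0

20.0 per minute


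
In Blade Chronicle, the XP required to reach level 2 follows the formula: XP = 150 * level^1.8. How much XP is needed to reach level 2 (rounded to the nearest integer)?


XP = 150 * level^1.8
Substitute level = 2:
XP = 150 * 2^1.8
= 150 * 3.4822
= 522

522 XP


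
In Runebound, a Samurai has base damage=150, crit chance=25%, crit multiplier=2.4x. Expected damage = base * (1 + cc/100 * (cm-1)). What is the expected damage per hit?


E[dmg] = base * (1 + crit_chance * (crit_mult - 1))
cc as decimal = 25/100 = 0.25
cm - 1 = 2.4 - 1 = 1.4
Bonus factor = 0.25 * 1.4 = 0.35
Total multiplier = 1 + 0.35 = 1.35
Expected damage = 150 * 1.35 = 202.50

202.50 damage


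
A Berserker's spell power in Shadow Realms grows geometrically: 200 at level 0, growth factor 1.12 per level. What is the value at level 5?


value = base * growth^level
= 200 * 1.12^5
= 200 * 1.762342
= 352.47

352.47 spell power


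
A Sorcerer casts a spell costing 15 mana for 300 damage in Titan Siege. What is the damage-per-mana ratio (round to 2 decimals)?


Efficiency = damage / mana
= 300 / 15
= 20.00

20.00 dmg/mana


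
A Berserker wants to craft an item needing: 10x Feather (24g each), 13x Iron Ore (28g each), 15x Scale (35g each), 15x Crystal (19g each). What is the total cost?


Cost breakdown:
  Feather: 10 * 24 = 240
  Iron Ore: 13 * 28 = 364
  Scale: 15 * 35 = 525
  Crystal: 15 * 19 = 285
Total = 240 + 364 + 525 + 285 = 1414

1414 gold


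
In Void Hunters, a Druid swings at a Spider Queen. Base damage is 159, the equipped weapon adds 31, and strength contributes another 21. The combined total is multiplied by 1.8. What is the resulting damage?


Sum base + weapon + str = 159 + 31 + 21 = 211
Multiply by 1.8:
211 * 1.8 = 379.8

379.8 damage


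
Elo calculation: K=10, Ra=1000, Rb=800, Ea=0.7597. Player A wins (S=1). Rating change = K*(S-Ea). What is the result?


Elo update: delta = K * (S - Ea), where S = 1 (wins)
S - Ea = 1 - 0.7597 = 0.2403
Rating change = 10 * 0.2403
= 2.40

2.40 rating points


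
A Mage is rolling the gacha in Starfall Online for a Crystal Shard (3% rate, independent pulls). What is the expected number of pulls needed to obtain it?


Expected pulls for a geometric distribution = 1/p = 100 / rate%
= 100 / 3
= 33.33

33.33 pulls


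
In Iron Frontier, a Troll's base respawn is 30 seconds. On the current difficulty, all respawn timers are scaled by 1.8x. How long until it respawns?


Respawn time = base * multiplier
= 30 * 1.8
= 54.0 seconds

54.0 seconds


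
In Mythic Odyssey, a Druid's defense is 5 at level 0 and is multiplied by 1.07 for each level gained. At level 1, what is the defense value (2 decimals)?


value = base * growth^level
= 5 * 1.07^1
= 5 * 1.07
= 5.35

5.35 defense


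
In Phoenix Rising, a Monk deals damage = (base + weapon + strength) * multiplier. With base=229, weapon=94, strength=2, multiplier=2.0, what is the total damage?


Sum base + weapon + str = 229 + 94 + 2 = 325
Multiply by 2.0:
325 * 2.0 = 650.0

650.0 damage


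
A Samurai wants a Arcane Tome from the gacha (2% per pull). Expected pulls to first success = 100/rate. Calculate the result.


Expected pulls for a geometric distribution = 1/p = 100 / rate%
= 100 / 2
= 50.0

50.0 pulls


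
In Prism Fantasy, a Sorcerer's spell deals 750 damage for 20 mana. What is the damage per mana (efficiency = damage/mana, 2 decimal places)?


Efficiency = damage / mana
= 750 / 20
= 37.50

37.50 dmg/mana


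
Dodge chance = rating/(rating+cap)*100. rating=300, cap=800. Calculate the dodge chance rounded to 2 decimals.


dodge% = 300 / (300 + 800) * 100
= 300 / 1100 * 100
= 0.272727 * 100
= 27.27%

27.27%


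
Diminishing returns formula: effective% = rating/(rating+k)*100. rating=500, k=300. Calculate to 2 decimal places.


effective% = rating / (rating + k) * 100
= 500 / (500 + 300) * 100
= 500 / 800 * 100
= 0.625 * 100
= 62.50%

62.50%


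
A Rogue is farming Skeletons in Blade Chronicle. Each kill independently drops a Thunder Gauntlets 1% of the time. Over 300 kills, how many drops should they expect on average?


Expected drops = kills * (drop_rate / 100)
= 300 * (1 / 100)
= 300 * 0.01
= 3.0

3.0 drops


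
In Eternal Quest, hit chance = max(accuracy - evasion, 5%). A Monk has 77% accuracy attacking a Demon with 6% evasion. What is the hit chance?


accuracy - evasion = 77 - 6 = 71
Apply floor: max(71, 5) = 71
Hit chance = 71%

71%


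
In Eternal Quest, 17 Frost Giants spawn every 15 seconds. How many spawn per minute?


Spawns per minute = count * (60 / interval)
= 17 * (60 / 15)
= 17 * 4.0
= 68.0

68.0 per minute


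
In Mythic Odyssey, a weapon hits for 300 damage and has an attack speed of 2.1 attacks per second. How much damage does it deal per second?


DPS = damage * attack_speed
= 300 * 2.1
= 630.0

630.0 DPS


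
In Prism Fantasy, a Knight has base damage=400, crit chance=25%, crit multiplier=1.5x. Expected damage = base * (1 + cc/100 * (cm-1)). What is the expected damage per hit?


E[dmg] = base * (1 + crit_chance * (crit_mult - 1))
cc as decimal = 25/100 = 0.25
cm - 1 = 1.5 - 1 = 0.5
Bonus factor = 0.25 * 0.5 = 0.125
Total multiplier = 1 + 0.125 = 1.125
Expected damage = 400 * 1.125 = 450.00

450.00 damage


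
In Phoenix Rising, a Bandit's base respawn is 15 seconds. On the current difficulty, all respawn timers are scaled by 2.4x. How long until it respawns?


Respawn time = base * multiplier
= 15 * 2.4
= 36.0 seconds

36.0 seconds


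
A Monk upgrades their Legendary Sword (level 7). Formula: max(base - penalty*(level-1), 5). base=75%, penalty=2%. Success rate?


raw_rate = 75 - 2 * (7 - 1)
= 75 - 2 * 6
= 75 - 12
= 63
Apply floor: max(63, 5) = 63%

63%


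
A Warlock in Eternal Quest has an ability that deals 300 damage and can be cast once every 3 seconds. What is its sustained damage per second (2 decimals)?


DPS = damage / cooldown
= 300 / 3
= 100.00

100.00 DPS


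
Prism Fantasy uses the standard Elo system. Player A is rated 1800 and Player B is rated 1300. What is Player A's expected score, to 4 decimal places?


Elo expected score: Ea = 1/(1 + 10^((Rb-Ra)/400))
Rb - Ra = 1300 - 1800 = -500
(Rb-Ra)/400 = -500/400 = -1.25
10^-1.25 = 0.056234
Ea = 1/(1 + 0.056234) = 1/1.056234 = 0.9468

0.9468


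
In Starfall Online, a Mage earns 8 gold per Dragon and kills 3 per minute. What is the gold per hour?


Gold per minute = 8 * 3 = 24
Gold per hour = 24 * 60 = 1440

1440 gold/hour


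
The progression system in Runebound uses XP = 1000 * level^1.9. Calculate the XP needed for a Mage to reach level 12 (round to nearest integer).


XP = 1000 * level^1.9
Substitute level = 12:
XP = 1000 * 12^1.9
= 1000 * 112.3167
= 112317

112317 XP


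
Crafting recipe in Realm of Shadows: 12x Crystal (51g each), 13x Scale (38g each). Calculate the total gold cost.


Cost breakdown:
  Crystal: 12 * 51 = 612
  Scale: 13 * 38 = 494
Total = 612 + 494 = 1106

1106 gold


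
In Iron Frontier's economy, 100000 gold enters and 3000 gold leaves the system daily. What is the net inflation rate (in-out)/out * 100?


Net gold = 100000 - 3000 = 97000
Inflation rate = net / sunk * 100 = 97000 / 3000 * 100
= 32.333333 * 100
= 3233.33%

3233.33%


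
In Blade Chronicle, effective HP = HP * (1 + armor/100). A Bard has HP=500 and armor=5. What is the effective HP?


EHP = 500 * (1 + 5/100)
= 500 * (1 + 0.05)
= 500 * 1.05
= 525.0

525.0 EHP


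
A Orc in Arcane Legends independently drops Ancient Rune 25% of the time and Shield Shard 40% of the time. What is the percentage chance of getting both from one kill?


For independent events, P(both) = P(A) * P(B)
= 25% * 40%
= 1000 / 100 %
= 10.0%

10.0%


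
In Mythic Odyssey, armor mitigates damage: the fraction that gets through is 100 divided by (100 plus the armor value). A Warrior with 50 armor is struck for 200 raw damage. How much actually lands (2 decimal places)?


actual = 200 * 100 / (100 + 50)
= 200 * 100 / 150
= 20000 / 150
= 133.33

133.33 damage


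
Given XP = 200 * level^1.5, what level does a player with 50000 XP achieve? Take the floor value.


XP = 200 * level^1.5, so level = (XP / 200)^(1/1.5)
= (50000 / 200)^(1/1.5)
= 250.0^0.6667
= 39.685
Floor: level = 39

level 39


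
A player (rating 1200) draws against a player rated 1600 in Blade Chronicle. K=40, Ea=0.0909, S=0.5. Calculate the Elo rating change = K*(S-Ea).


Elo update: delta = K * (S - Ea), where S = 0.5 (draws)
S - Ea = 0.5 - 0.0909 = 0.4091
Rating change = 40 * 0.4091
= 16.36

16.36 rating points


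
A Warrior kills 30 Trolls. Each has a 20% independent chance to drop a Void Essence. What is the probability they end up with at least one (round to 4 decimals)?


P(at least one) = 1 - P(none) = 1 - (1-p)^n
p = 20/100 = 0.2
1 - p = 0.8
(1 - p)^30 = 0.8^30 = 0.001238
P(at least one) = 1 - 0.001238 = 0.9988

0.9988


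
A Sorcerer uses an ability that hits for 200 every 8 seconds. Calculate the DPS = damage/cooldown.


DPS = damage / cooldown
= 200 / 8
= 25.00

25.00 DPS


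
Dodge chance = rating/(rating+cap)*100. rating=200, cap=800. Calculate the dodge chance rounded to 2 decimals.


dodge% = 200 / (200 + 800) * 100
= 200 / 1000 * 100
= 0.2 * 100
= 20.00%

20.00%


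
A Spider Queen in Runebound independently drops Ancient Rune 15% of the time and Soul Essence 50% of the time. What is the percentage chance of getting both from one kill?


For independent events, P(both) = P(A) * P(B)
= 15% * 50%
= 750 / 100 %
= 7.5%

7.5%


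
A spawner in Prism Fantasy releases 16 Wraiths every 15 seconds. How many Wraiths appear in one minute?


Spawns per minute = count * (60 / interval)
= 16 * (60 / 15)
= 16 * 4.0
= 64.0

64.0 per minute


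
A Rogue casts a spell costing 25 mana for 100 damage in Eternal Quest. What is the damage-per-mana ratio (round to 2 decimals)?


Efficiency = damage / mana
= 100 / 25
= 4.00

4.00 dmg/mana


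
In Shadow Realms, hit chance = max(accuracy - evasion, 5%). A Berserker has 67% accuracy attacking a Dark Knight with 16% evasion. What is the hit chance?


accuracy - evasion = 67 - 16 = 51
Apply floor: max(51, 5) = 51
Hit chance = 51%

51%


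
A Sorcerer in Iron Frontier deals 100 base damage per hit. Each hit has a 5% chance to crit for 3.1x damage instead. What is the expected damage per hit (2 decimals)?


E[dmg] = base * (1 + crit_chance * (crit_mult - 1))
cc as decimal = 5/100 = 0.05
cm - 1 = 3.1 - 1 = 2.1
Bonus factor = 0.05 * 2.1 = 0.105
Total multiplier = 1 + 0.105 = 1.105
Expected damage = 100 * 1.105 = 110.50

110.50 damage


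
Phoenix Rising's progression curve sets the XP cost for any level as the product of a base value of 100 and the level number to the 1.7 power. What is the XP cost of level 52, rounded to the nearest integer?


XP = 100 * level^1.7
Substitute level = 52:
XP = 100 * 52^1.7
= 100 * 826.4293
= 82643

82643 XP


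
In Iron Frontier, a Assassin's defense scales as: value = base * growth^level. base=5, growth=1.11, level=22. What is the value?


value = base * growth^level
= 5 * 1.11^22
= 5 * 9.933574
= 49.67

49.67 defense


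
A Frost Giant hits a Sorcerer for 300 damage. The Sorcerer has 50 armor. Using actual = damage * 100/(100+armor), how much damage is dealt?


actual = 300 * 100 / (100 + 50)
= 300 * 100 / 150
= 30000 / 150
= 200.00

200.00 damage


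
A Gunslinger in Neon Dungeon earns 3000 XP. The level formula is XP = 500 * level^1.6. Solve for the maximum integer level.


XP = 500 * level^1.6, so level = (XP / 500)^(1/1.6)
= (3000 / 500)^(1/1.6)
= 6.0^0.625
= 3.0644
Floor: level = 3

level 3


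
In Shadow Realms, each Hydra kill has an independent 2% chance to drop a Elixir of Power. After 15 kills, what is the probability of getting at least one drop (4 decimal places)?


P(at least one) = 1 - P(none) = 1 - (1-p)^n
p = 2/100 = 0.02
1 - p = 0.98
(1 - p)^15 = 0.98^15 = 0.738569
P(at least one) = 1 - 0.738569 = 0.2614

0.2614


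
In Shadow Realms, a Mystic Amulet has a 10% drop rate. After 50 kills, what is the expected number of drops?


Expected drops = kills * (drop_rate / 100)
= 50 * (10 / 100)
= 50 * 0.1
= 5.0

5.0 drops


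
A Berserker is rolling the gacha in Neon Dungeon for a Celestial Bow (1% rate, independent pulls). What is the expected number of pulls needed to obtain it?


Expected pulls for a geometric distribution = 1/p = 100 / rate%
= 100 / 1
= 100.0

100.0 pulls


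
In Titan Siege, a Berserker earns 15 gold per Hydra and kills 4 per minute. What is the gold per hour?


Gold per minute = 15 * 4 = 60
Gold per hour = 60 * 60 = 3600

3600 gold/hour


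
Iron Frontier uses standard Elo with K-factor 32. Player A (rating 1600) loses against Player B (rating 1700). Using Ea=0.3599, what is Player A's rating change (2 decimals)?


Elo update: delta = K * (S - Ea), where S = 0 (loses)
S - Ea = 0 - 0.3599 = -0.3599
Rating change = 32 * -0.3599
= -11.52

-11.52 rating points


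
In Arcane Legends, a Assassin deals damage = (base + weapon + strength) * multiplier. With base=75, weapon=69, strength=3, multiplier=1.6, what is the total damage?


Sum base + weapon + str = 75 + 69 + 3 = 147
Multiply by 1.6:
147 * 1.6 = 235.2

235.2 damage


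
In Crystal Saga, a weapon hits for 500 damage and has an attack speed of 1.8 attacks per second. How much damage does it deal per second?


DPS = damage * attack_speed
= 500 * 1.8
= 900.0

900.0 DPS


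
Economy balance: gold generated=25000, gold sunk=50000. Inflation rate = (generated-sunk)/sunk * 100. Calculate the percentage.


Net gold = 25000 - 50000 = -25000
Inflation rate = net / sunk * 100 = -25000 / 50000 * 100
= -0.5 * 100
= -50.00%

-50.00%


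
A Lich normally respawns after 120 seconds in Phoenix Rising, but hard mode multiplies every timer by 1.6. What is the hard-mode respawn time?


Respawn time = base * multiplier
= 120 * 1.6
= 192.0 seconds

192.0 seconds


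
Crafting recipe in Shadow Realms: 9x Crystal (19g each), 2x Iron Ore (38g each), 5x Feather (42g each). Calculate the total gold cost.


Cost breakdown:
  Crystal: 9 * 19 = 171
  Iron Ore: 2 * 38 = 76
  Feather: 5 * 42 = 210
Total = 171 + 76 + 210 = 457

457 gold


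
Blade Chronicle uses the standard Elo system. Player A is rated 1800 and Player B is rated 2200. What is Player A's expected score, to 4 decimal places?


Elo expected score: Ea = 1/(1 + 10^((Rb-Ra)/400))
Rb - Ra = 2200 - 1800 = 400
(Rb-Ra)/400 = 400/400 = 1.0
10^1.0 = 10.0
Ea = 1/(1 + 10.0) = 1/11.0 = 0.0909

0.0909


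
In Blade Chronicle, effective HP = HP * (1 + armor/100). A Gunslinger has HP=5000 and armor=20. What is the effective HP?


EHP = 5000 * (1 + 20/100)
= 5000 * (1 + 0.2)
= 5000 * 1.2
= 6000.0

6000.0 EHP


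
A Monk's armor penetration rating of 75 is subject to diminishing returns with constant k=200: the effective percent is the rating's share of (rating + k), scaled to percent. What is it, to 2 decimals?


effective% = rating / (rating + k) * 100
= 75 / (75 + 200) * 100
= 75 / 275 * 100
= 0.272727 * 100
= 27.27%

27.27%


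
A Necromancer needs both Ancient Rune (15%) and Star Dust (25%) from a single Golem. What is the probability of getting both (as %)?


For independent events, P(both) = P(A) * P(B)
= 15% * 25%
= 375 / 100 %
= 3.75%

3.75%


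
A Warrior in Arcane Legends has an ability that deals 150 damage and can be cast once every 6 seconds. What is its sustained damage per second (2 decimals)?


DPS = damage / cooldown
= 150 / 6
= 25.00

25.00 DPS


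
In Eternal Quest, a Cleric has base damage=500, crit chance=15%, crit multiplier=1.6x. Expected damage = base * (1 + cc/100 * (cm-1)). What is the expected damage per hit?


E[dmg] = base * (1 + crit_chance * (crit_mult - 1))
cc as decimal = 15/100 = 0.15
cm - 1 = 1.6 - 1 = 0.6
Bonus factor = 0.15 * 0.6 = 0.09
Total multiplier = 1 + 0.09 = 1.09
Expected damage = 500 * 1.09 = 545.00

545.00 damage


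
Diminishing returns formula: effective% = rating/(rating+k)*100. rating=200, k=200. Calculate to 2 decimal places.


effective% = rating / (rating + k) * 100
= 200 / (200 + 200) * 100
= 200 / 400 * 100
= 0.5 * 100
= 50.00%

50.00%


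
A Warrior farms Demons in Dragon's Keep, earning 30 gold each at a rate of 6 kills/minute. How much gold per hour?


Gold per minute = 30 * 6 = 180
Gold per hour = 180 * 60 = 10800

10800 gold/hour


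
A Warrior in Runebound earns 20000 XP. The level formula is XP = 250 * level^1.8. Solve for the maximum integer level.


XP = 250 * level^1.8, so level = (XP / 250)^(1/1.8)
= (20000 / 250)^(1/1.8)
= 80.0^0.5556
= 11.4096
Floor: level = 11

level 11


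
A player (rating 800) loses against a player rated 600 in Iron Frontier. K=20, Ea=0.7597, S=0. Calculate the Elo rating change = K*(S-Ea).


Elo update: delta = K * (S - Ea), where S = 0 (loses)
S - Ea = 0 - 0.7597 = -0.7597
Rating change = 20 * -0.7597
= -15.19

-15.19 rating points


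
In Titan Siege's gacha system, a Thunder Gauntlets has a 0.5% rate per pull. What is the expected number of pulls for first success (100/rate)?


Expected pulls for a geometric distribution = 1/p = 100 / rate%
= 100 / 0.5
= 200.0

200.0 pulls


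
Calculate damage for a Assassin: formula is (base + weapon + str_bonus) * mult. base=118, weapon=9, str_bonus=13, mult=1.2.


Sum base + weapon + str = 118 + 9 + 13 = 140
Multiply by 1.2:
140 * 1.2 = 168.0

168.0 damage


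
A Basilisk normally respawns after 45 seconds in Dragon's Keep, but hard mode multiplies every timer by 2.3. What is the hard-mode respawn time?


Respawn time = base * multiplier
= 45 * 2.3
= 103.5 seconds

103.5 seconds


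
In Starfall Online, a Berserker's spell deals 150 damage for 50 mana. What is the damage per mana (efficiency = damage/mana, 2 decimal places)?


Efficiency = damage / mana
= 150 / 50
= 3.00

3.00 dmg/mana


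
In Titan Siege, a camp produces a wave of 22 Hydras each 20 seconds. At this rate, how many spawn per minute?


Spawns per minute = count * (60 / interval)
= 22 * (60 / 20)
= 22 * 3.0
= 66.0

66.0 per minute


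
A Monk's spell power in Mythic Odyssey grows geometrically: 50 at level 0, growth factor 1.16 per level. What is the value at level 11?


value = base * growth^level
= 50 * 1.16^11
= 50 * 5.117265
= 255.86

255.86 spell power


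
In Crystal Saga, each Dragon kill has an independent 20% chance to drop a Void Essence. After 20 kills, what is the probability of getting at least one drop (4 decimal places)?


P(at least one) = 1 - P(none) = 1 - (1-p)^n
p = 20/100 = 0.2
1 - p = 0.8
(1 - p)^20 = 0.8^20 = 0.011529
P(at least one) = 1 - 0.011529 = 0.9885

0.9885


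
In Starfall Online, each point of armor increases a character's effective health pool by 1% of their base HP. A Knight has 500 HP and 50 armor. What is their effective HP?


EHP = 500 * (1 + 50/100)
= 500 * (1 + 0.5)
= 500 * 1.5
= 750.0

750.0 EHP
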